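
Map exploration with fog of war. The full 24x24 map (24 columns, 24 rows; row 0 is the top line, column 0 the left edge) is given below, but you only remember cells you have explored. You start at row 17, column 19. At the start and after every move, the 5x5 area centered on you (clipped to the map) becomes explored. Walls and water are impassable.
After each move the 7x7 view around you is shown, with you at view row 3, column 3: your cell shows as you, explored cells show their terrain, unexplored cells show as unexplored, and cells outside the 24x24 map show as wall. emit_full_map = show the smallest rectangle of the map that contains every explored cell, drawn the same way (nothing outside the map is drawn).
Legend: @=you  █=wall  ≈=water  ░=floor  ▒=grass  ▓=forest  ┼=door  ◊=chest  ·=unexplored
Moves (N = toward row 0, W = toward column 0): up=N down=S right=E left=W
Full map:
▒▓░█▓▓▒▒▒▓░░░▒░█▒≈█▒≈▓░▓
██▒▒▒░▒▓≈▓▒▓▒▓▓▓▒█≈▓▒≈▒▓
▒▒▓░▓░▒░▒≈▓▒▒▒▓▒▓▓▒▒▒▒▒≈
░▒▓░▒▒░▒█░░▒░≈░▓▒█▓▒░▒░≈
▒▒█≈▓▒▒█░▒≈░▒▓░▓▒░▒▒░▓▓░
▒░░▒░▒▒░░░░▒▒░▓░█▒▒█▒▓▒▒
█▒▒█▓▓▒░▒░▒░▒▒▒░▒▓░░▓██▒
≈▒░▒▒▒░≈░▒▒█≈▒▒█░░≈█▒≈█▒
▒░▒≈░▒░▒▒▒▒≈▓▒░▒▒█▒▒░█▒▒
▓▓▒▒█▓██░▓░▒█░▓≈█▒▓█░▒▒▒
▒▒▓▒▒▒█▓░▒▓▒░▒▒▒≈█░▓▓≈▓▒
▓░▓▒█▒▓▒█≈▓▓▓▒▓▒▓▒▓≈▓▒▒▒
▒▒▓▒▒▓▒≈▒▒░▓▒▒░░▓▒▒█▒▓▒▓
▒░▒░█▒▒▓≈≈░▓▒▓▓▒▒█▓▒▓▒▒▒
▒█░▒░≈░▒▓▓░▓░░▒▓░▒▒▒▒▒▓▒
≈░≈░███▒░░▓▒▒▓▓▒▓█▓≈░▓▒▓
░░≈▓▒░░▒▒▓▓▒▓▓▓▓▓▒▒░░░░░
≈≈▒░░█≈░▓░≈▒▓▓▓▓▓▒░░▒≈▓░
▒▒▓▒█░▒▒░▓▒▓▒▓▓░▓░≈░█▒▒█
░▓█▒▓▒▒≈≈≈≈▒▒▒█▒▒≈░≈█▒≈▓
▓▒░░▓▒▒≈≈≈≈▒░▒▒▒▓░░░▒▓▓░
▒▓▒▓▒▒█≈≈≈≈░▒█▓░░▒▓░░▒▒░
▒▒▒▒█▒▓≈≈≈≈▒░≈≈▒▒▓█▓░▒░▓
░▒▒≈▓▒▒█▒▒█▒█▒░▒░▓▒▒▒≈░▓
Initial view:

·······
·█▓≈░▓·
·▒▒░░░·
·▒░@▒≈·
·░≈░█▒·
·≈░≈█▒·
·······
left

·······
·▓█▓≈░▓
·▓▒▒░░░
·▓▒@░▒≈
·▓░≈░█▒
·▒≈░≈█▒
·······

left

·······
·▒▓█▓≈░
·▓▓▒▒░░
·▓▓@░░▒
·░▓░≈░█
·▒▒≈░≈█
·······

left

·······
·▓▒▓█▓≈
·▓▓▓▒▒░
·▓▓@▒░░
·▓░▓░≈░
·█▒▒≈░≈
·······

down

·▓▒▓█▓≈
·▓▓▓▒▒░
·▓▓▓▒░░
·▓░@░≈░
·█▒▒≈░≈
·▒▒▓░░·
·······

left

··▓▒▓█▓
·▓▓▓▓▒▒
·▓▓▓▓▒░
·▓▓@▓░≈
·▒█▒▒≈░
·▒▒▒▓░░
·······

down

·▓▓▓▓▒▒
·▓▓▓▓▒░
·▓▓░▓░≈
·▒█@▒≈░
·▒▒▒▓░░
·█▓░░▒·
·······

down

·▓▓▓▓▒░
·▓▓░▓░≈
·▒█▒▒≈░
·▒▒@▓░░
·█▓░░▒·
·≈≈▒▒▓·
·······

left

··▓▓▓▓▒
·▒▓▓░▓░
·▒▒█▒▒≈
·░▒@▒▓░
·▒█▓░░▒
·░≈≈▒▒▓
·······

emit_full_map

··▓▒▓█▓≈░▓
·▓▓▓▓▒▒░░░
·▓▓▓▓▒░░▒≈
▒▓▓░▓░≈░█▒
▒▒█▒▒≈░≈█▒
░▒@▒▓░░···
▒█▓░░▒····
░≈≈▒▒▓····

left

···▓▓▓▓
·▓▒▓▓░▓
·▒▒▒█▒▒
·▒░@▒▒▓
·░▒█▓░░
·▒░≈≈▒▒
·······

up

···▓▓▓▓
·▒▓▓▓▓▓
·▓▒▓▓░▓
·▒▒@█▒▒
·▒░▒▒▒▓
·░▒█▓░░
·▒░≈≈▒▒

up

····▓▒▓
·▒▓▓▓▓▓
·▒▓▓▓▓▓
·▓▒@▓░▓
·▒▒▒█▒▒
·▒░▒▒▒▓
·░▒█▓░░

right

···▓▒▓█
▒▓▓▓▓▓▒
▒▓▓▓▓▓▒
▓▒▓@░▓░
▒▒▒█▒▒≈
▒░▒▒▒▓░
░▒█▓░░▒

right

··▓▒▓█▓
▓▓▓▓▓▒▒
▓▓▓▓▓▒░
▒▓▓@▓░≈
▒▒█▒▒≈░
░▒▒▒▓░░
▒█▓░░▒·

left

···▓▒▓█
▒▓▓▓▓▓▒
▒▓▓▓▓▓▒
▓▒▓@░▓░
▒▒▒█▒▒≈
▒░▒▒▒▓░
░▒█▓░░▒

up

·······
·▒▓▓▒▓█
▒▓▓▓▓▓▒
▒▓▓@▓▓▒
▓▒▓▓░▓░
▒▒▒█▒▒≈
▒░▒▒▒▓░

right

·······
▒▓▓▒▓█▓
▓▓▓▓▓▒▒
▓▓▓@▓▒░
▒▓▓░▓░≈
▒▒█▒▒≈░
░▒▒▒▓░░

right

·······
▓▓▒▓█▓≈
▓▓▓▓▒▒░
▓▓▓@▒░░
▓▓░▓░≈░
▒█▒▒≈░≈
▒▒▒▓░░·

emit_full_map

·▒▓▓▒▓█▓≈░▓
▒▓▓▓▓▓▒▒░░░
▒▓▓▓▓@▒░░▒≈
▓▒▓▓░▓░≈░█▒
▒▒▒█▒▒≈░≈█▒
▒░▒▒▒▓░░···
░▒█▓░░▒····
▒░≈≈▒▒▓····

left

·······
▒▓▓▒▓█▓
▓▓▓▓▓▒▒
▓▓▓@▓▒░
▒▓▓░▓░≈
▒▒█▒▒≈░
░▒▒▒▓░░

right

·······
▓▓▒▓█▓≈
▓▓▓▓▒▒░
▓▓▓@▒░░
▓▓░▓░≈░
▒█▒▒≈░≈
▒▒▒▓░░·

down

▓▓▒▓█▓≈
▓▓▓▓▒▒░
▓▓▓▓▒░░
▓▓░@░≈░
▒█▒▒≈░≈
▒▒▒▓░░·
█▓░░▒··

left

▒▓▓▒▓█▓
▓▓▓▓▓▒▒
▓▓▓▓▓▒░
▒▓▓@▓░≈
▒▒█▒▒≈░
░▒▒▒▓░░
▒█▓░░▒·


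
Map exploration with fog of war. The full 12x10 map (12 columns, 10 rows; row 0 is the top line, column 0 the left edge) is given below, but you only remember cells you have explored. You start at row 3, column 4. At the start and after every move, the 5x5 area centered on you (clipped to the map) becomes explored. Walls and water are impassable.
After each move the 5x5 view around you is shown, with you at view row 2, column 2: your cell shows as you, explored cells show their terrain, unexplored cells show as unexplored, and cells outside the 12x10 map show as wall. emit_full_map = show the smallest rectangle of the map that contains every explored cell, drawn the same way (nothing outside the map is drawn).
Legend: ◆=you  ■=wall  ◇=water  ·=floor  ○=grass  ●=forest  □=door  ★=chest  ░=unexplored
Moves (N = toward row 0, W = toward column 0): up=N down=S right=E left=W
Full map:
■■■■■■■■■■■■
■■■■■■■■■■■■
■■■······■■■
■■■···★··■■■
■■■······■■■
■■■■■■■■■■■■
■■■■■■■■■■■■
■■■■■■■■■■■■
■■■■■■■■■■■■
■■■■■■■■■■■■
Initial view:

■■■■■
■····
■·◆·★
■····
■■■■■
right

■■■■■
·····
··◆★·
·····
■■■■■

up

■■■■■
■■■■■
··◆··
···★·
·····

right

■■■■■
■■■■■
··◆··
··★··
·····

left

■■■■■
■■■■■
··◆··
···★·
·····

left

■■■■■
■■■■■
■·◆··
■···★
■····


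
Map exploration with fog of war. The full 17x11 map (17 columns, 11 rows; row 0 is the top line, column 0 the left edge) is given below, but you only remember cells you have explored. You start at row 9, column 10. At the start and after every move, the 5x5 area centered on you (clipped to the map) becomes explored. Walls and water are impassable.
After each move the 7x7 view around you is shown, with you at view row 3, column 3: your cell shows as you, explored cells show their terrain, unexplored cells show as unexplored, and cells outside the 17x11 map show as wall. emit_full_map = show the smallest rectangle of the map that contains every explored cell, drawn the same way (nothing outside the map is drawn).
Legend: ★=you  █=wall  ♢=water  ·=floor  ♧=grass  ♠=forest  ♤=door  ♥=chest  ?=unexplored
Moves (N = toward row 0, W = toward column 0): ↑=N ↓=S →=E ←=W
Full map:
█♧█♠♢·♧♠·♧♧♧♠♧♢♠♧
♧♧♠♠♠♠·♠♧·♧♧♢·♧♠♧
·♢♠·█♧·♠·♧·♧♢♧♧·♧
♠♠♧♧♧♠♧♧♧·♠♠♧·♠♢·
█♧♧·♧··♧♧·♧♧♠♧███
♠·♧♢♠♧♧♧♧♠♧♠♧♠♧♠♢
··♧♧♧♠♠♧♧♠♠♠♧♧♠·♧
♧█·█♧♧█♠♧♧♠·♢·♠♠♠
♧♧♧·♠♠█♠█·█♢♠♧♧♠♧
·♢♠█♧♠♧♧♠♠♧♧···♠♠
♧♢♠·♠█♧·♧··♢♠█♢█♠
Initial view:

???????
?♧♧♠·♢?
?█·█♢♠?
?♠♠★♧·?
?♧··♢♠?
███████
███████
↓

?♧♧♠·♢?
?█·█♢♠?
?♠♠♧♧·?
?♧·★♢♠?
███████
███████
███████

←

??♧♧♠·♢
?♠█·█♢♠
?♧♠♠♧♧·
?·♧★·♢♠
███████
███████
███████

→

?♧♧♠·♢?
♠█·█♢♠?
♧♠♠♧♧·?
·♧·★♢♠?
███████
███████
███████

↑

???????
?♧♧♠·♢?
♠█·█♢♠?
♧♠♠★♧·?
·♧··♢♠?
███████
███████

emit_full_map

?♧♧♠·♢
♠█·█♢♠
♧♠♠★♧·
·♧··♢♠

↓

?♧♧♠·♢?
♠█·█♢♠?
♧♠♠♧♧·?
·♧·★♢♠?
███████
███████
███████

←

??♧♧♠·♢
?♠█·█♢♠
?♧♠♠♧♧·
?·♧★·♢♠
███████
███████
███████

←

???♧♧♠·
?█♠█·█♢
?♧♧♠♠♧♧
?♧·★··♢
███████
███████
███████

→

??♧♧♠·♢
█♠█·█♢♠
♧♧♠♠♧♧·
♧·♧★·♢♠
███████
███████
███████


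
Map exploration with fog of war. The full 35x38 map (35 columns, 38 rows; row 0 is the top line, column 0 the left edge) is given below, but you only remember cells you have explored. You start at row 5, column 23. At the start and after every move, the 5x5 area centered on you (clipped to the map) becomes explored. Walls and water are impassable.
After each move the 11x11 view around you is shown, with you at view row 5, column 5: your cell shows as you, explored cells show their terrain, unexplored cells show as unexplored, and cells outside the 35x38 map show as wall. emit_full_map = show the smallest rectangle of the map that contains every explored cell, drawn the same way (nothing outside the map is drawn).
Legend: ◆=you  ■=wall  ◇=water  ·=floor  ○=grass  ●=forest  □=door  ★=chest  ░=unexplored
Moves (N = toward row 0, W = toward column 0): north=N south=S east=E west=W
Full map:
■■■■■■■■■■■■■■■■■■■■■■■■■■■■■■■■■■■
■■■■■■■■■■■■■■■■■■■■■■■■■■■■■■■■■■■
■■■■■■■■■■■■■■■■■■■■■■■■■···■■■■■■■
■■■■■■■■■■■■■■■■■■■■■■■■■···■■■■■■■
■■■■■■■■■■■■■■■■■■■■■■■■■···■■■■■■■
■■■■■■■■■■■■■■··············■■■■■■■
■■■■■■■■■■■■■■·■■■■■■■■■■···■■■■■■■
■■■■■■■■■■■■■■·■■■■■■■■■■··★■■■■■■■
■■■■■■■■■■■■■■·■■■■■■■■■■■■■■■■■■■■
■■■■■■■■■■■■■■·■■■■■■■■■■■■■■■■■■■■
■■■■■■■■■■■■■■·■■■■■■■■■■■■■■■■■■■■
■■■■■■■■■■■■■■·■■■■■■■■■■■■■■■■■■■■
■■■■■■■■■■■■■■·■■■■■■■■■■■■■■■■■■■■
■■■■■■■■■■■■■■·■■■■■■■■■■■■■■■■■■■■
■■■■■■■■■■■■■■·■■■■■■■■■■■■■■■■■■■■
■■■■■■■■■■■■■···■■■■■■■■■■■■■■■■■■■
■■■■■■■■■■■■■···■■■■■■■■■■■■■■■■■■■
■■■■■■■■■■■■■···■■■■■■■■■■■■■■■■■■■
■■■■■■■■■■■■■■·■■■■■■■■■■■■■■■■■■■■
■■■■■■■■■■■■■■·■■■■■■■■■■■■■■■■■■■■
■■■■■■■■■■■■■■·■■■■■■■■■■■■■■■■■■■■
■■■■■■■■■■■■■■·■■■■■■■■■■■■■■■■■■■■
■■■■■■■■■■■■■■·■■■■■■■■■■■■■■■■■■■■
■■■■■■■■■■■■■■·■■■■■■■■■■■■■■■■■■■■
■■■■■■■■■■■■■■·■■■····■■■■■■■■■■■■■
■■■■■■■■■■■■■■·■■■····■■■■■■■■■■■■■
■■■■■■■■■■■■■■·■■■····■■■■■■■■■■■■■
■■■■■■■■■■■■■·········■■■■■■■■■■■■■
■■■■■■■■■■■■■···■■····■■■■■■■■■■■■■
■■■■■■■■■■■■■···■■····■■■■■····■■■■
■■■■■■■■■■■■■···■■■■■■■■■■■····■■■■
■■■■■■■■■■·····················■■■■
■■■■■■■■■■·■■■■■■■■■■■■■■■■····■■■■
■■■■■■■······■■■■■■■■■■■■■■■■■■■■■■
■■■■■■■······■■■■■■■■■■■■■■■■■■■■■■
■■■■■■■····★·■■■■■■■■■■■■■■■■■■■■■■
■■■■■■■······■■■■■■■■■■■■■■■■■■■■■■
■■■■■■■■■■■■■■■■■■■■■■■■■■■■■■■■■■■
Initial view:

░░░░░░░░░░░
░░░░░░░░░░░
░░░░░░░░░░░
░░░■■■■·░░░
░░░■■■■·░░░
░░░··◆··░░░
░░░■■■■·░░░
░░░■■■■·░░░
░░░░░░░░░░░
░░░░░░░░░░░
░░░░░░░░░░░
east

░░░░░░░░░░░
░░░░░░░░░░░
░░░░░░░░░░░
░░■■■■··░░░
░░■■■■··░░░
░░···◆··░░░
░░■■■■··░░░
░░■■■■··░░░
░░░░░░░░░░░
░░░░░░░░░░░
░░░░░░░░░░░

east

░░░░░░░░░░░
░░░░░░░░░░░
░░░░░░░░░░░
░■■■■···░░░
░■■■■···░░░
░····◆··░░░
░■■■■···░░░
░■■■■··★░░░
░░░░░░░░░░░
░░░░░░░░░░░
░░░░░░░░░░░

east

░░░░░░░░░░░
░░░░░░░░░░░
░░░░░░░░░░░
■■■■···■░░░
■■■■···■░░░
·····◆·■░░░
■■■■···■░░░
■■■■··★■░░░
░░░░░░░░░░░
░░░░░░░░░░░
░░░░░░░░░░░

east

░░░░░░░░░░░
░░░░░░░░░░░
░░░░░░░░░░░
■■■···■■░░░
■■■···■■░░░
·····◆■■░░░
■■■···■■░░░
■■■··★■■░░░
░░░░░░░░░░░
░░░░░░░░░░░
░░░░░░░░░░░

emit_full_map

■■■■···■■
■■■■···■■
······◆■■
■■■■···■■
■■■■··★■■

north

■■■■■■■■■■■
░░░░░░░░░░░
░░░░░░░░░░░
░░░···■■░░░
■■■···■■░░░
■■■··◆■■░░░
······■■░░░
■■■···■■░░░
■■■··★■■░░░
░░░░░░░░░░░
░░░░░░░░░░░

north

■■■■■■■■■■■
■■■■■■■■■■■
░░░░░░░░░░░
░░░■■■■■░░░
░░░···■■░░░
■■■··◆■■░░░
■■■···■■░░░
······■■░░░
■■■···■■░░░
■■■··★■■░░░
░░░░░░░░░░░

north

■■■■■■■■■■■
■■■■■■■■■■■
■■■■■■■■■■■
░░░■■■■■░░░
░░░■■■■■░░░
░░░··◆■■░░░
■■■···■■░░░
■■■···■■░░░
······■■░░░
■■■···■■░░░
■■■··★■■░░░

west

■■■■■■■■■■■
■■■■■■■■■■■
■■■■■■■■■■■
░░░■■■■■■░░
░░░■■■■■■░░
░░░■·◆·■■░░
■■■■···■■░░
■■■■···■■░░
·······■■░░
■■■■···■■░░
■■■■··★■■░░

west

■■■■■■■■■■■
■■■■■■■■■■■
■■■■■■■■■■■
░░░■■■■■■■░
░░░■■■■■■■░
░░░■■◆··■■░
░■■■■···■■░
░■■■■···■■░
░·······■■░
░■■■■···■■░
░■■■■··★■■░

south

■■■■■■■■■■■
■■■■■■■■■■■
░░░■■■■■■■░
░░░■■■■■■■░
░░░■■···■■░
░■■■■◆··■■░
░■■■■···■■░
░·······■■░
░■■■■···■■░
░■■■■··★■■░
░░░░░░░░░░░

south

■■■■■■■■■■■
░░░■■■■■■■░
░░░■■■■■■■░
░░░■■···■■░
░■■■■···■■░
░■■■■◆··■■░
░·······■■░
░■■■■···■■░
░■■■■··★■■░
░░░░░░░░░░░
░░░░░░░░░░░

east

■■■■■■■■■■■
░░■■■■■■■░░
░░■■■■■■■░░
░░■■···■■░░
■■■■···■■░░
■■■■·◆·■■░░
·······■■░░
■■■■···■■░░
■■■■··★■■░░
░░░░░░░░░░░
░░░░░░░░░░░

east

■■■■■■■■■■■
░■■■■■■■░░░
░■■■■■■■░░░
░■■···■■░░░
■■■···■■░░░
■■■··◆■■░░░
······■■░░░
■■■···■■░░░
■■■··★■■░░░
░░░░░░░░░░░
░░░░░░░░░░░

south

░■■■■■■■░░░
░■■■■■■■░░░
░■■···■■░░░
■■■···■■░░░
■■■···■■░░░
·····◆■■░░░
■■■···■■░░░
■■■··★■■░░░
░░░░░░░░░░░
░░░░░░░░░░░
░░░░░░░░░░░

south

░■■■■■■■░░░
░■■···■■░░░
■■■···■■░░░
■■■···■■░░░
······■■░░░
■■■··◆■■░░░
■■■··★■■░░░
░░░■■■■■░░░
░░░░░░░░░░░
░░░░░░░░░░░
░░░░░░░░░░░

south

░■■···■■░░░
■■■···■■░░░
■■■···■■░░░
······■■░░░
■■■···■■░░░
■■■··◆■■░░░
░░░■■■■■░░░
░░░■■■■■░░░
░░░░░░░░░░░
░░░░░░░░░░░
░░░░░░░░░░░

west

░░■■···■■░░
■■■■···■■░░
■■■■···■■░░
·······■■░░
■■■■···■■░░
■■■■·◆★■■░░
░░░■■■■■■░░
░░░■■■■■■░░
░░░░░░░░░░░
░░░░░░░░░░░
░░░░░░░░░░░

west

░░░■■···■■░
░■■■■···■■░
░■■■■···■■░
░·······■■░
░■■■■···■■░
░■■■■◆·★■■░
░░░■■■■■■■░
░░░■■■■■■■░
░░░░░░░░░░░
░░░░░░░░░░░
░░░░░░░░░░░

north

░░░■■■■■■■░
░░░■■···■■░
░■■■■···■■░
░■■■■···■■░
░·······■■░
░■■■■◆··■■░
░■■■■··★■■░
░░░■■■■■■■░
░░░■■■■■■■░
░░░░░░░░░░░
░░░░░░░░░░░

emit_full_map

░░■■■■■■■
░░■■■■■■■
░░■■···■■
■■■■···■■
■■■■···■■
·······■■
■■■■◆··■■
■■■■··★■■
░░■■■■■■■
░░■■■■■■■

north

░░░■■■■■■■░
░░░■■■■■■■░
░░░■■···■■░
░■■■■···■■░
░■■■■···■■░
░····◆··■■░
░■■■■···■■░
░■■■■··★■■░
░░░■■■■■■■░
░░░■■■■■■■░
░░░░░░░░░░░

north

■■■■■■■■■■■
░░░■■■■■■■░
░░░■■■■■■■░
░░░■■···■■░
░■■■■···■■░
░■■■■◆··■■░
░·······■■░
░■■■■···■■░
░■■■■··★■■░
░░░■■■■■■■░
░░░■■■■■■■░

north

■■■■■■■■■■■
■■■■■■■■■■■
░░░■■■■■■■░
░░░■■■■■■■░
░░░■■···■■░
░■■■■◆··■■░
░■■■■···■■░
░·······■■░
░■■■■···■■░
░■■■■··★■■░
░░░■■■■■■■░

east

■■■■■■■■■■■
■■■■■■■■■■■
░░■■■■■■■░░
░░■■■■■■■░░
░░■■···■■░░
■■■■·◆·■■░░
■■■■···■■░░
·······■■░░
■■■■···■■░░
■■■■··★■■░░
░░■■■■■■■░░

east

■■■■■■■■■■■
■■■■■■■■■■■
░■■■■■■■░░░
░■■■■■■■░░░
░■■···■■░░░
■■■··◆■■░░░
■■■···■■░░░
······■■░░░
■■■···■■░░░
■■■··★■■░░░
░■■■■■■■░░░

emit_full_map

░░■■■■■■■
░░■■■■■■■
░░■■···■■
■■■■··◆■■
■■■■···■■
·······■■
■■■■···■■
■■■■··★■■
░░■■■■■■■
░░■■■■■■■

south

■■■■■■■■■■■
░■■■■■■■░░░
░■■■■■■■░░░
░■■···■■░░░
■■■···■■░░░
■■■··◆■■░░░
······■■░░░
■■■···■■░░░
■■■··★■■░░░
░■■■■■■■░░░
░■■■■■■■░░░

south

░■■■■■■■░░░
░■■■■■■■░░░
░■■···■■░░░
■■■···■■░░░
■■■···■■░░░
·····◆■■░░░
■■■···■■░░░
■■■··★■■░░░
░■■■■■■■░░░
░■■■■■■■░░░
░░░░░░░░░░░

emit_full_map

░░■■■■■■■
░░■■■■■■■
░░■■···■■
■■■■···■■
■■■■···■■
······◆■■
■■■■···■■
■■■■··★■■
░░■■■■■■■
░░■■■■■■■


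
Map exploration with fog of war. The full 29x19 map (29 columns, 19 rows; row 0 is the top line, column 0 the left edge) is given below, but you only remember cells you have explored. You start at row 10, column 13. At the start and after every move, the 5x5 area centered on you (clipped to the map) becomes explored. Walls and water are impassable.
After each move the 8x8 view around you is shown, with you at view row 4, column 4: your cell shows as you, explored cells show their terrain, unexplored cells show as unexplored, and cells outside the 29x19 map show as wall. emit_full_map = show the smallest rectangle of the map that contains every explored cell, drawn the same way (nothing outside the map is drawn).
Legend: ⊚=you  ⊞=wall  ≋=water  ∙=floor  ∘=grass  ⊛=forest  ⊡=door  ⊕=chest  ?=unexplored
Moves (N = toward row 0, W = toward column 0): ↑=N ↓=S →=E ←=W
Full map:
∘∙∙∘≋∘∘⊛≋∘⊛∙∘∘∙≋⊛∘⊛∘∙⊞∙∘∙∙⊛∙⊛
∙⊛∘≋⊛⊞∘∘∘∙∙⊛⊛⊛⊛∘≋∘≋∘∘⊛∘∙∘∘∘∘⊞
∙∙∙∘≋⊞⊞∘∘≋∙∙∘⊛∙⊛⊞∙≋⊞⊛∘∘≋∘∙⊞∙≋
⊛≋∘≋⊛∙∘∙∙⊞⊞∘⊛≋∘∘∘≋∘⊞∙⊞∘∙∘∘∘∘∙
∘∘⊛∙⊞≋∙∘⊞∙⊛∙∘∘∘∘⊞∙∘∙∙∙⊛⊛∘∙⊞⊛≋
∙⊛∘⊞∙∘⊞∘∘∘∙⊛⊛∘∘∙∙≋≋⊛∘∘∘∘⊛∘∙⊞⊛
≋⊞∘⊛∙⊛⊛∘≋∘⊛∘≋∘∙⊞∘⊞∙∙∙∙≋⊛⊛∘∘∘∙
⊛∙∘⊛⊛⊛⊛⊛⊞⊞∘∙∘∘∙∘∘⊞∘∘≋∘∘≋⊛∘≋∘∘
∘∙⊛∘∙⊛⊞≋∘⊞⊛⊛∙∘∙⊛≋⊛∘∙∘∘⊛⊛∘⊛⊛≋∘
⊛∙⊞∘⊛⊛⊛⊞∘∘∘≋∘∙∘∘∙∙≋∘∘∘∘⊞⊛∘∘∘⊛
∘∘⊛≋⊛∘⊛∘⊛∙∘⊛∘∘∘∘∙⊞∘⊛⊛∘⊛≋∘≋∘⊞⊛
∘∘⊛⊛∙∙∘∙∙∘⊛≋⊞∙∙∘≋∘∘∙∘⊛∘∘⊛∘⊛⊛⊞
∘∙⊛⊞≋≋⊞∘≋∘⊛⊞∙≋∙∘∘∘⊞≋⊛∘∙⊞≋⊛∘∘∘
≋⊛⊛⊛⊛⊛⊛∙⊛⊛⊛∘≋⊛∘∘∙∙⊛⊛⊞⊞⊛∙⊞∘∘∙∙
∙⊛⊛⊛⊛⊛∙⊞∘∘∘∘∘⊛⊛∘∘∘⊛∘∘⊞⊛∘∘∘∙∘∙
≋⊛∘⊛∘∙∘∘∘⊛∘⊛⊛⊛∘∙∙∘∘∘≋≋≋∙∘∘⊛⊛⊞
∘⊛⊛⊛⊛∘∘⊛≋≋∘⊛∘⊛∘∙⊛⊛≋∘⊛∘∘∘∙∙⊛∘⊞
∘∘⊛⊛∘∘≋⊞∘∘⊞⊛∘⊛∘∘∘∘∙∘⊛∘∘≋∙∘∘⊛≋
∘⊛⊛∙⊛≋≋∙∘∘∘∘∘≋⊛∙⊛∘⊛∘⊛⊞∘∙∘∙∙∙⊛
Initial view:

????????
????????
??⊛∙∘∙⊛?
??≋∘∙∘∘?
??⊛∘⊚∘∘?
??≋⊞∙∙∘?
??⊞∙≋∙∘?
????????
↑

????????
????????
??∙∘∘∙∘?
??⊛∙∘∙⊛?
??≋∘⊚∘∘?
??⊛∘∘∘∘?
??≋⊞∙∙∘?
??⊞∙≋∙∘?

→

????????
????????
?∙∘∘∙∘∘?
?⊛∙∘∙⊛≋?
?≋∘∙⊚∘∙?
?⊛∘∘∘∘∙?
?≋⊞∙∙∘≋?
?⊞∙≋∙∘??

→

????????
????????
∙∘∘∙∘∘⊞?
⊛∙∘∙⊛≋⊛?
≋∘∙∘⊚∙∙?
⊛∘∘∘∘∙⊞?
≋⊞∙∙∘≋∘?
⊞∙≋∙∘???

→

????????
????????
∘∘∙∘∘⊞∘?
∙∘∙⊛≋⊛∘?
∘∙∘∘⊚∙≋?
∘∘∘∘∙⊞∘?
⊞∙∙∘≋∘∘?
∙≋∙∘????

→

????????
????????
∘∙∘∘⊞∘∘?
∘∙⊛≋⊛∘∙?
∙∘∘∙⊚≋∘?
∘∘∘∙⊞∘⊛?
∙∙∘≋∘∘∙?
≋∙∘?????

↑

????????
????????
??⊞∘⊞∙∙?
∘∙∘∘⊞∘∘?
∘∙⊛≋⊚∘∙?
∙∘∘∙∙≋∘?
∘∘∘∙⊞∘⊛?
∙∙∘≋∘∘∙?

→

????????
????????
?⊞∘⊞∙∙∙?
∙∘∘⊞∘∘≋?
∙⊛≋⊛⊚∙∘?
∘∘∙∙≋∘∘?
∘∘∙⊞∘⊛⊛?
∙∘≋∘∘∙??

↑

????????
????????
??∙≋≋⊛∘?
?⊞∘⊞∙∙∙?
∙∘∘⊞⊚∘≋?
∙⊛≋⊛∘∙∘?
∘∘∙∙≋∘∘?
∘∘∙⊞∘⊛⊛?

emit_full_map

?????∙≋≋⊛∘
????⊞∘⊞∙∙∙
∙∘∘∙∘∘⊞⊚∘≋
⊛∙∘∙⊛≋⊛∘∙∘
≋∘∙∘∘∙∙≋∘∘
⊛∘∘∘∘∙⊞∘⊛⊛
≋⊞∙∙∘≋∘∘∙?
⊞∙≋∙∘?????

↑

????????
????????
??⊞∙∘∙∙?
??∙≋≋⊛∘?
?⊞∘⊞⊚∙∙?
∙∘∘⊞∘∘≋?
∙⊛≋⊛∘∙∘?
∘∘∙∙≋∘∘?

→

????????
????????
?⊞∙∘∙∙∙?
?∙≋≋⊛∘∘?
⊞∘⊞∙⊚∙∙?
∘∘⊞∘∘≋∘?
⊛≋⊛∘∙∘∘?
∘∙∙≋∘∘??

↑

????????
????????
??≋∘⊞∙⊞?
?⊞∙∘∙∙∙?
?∙≋≋⊚∘∘?
⊞∘⊞∙∙∙∙?
∘∘⊞∘∘≋∘?
⊛≋⊛∘∙∘∘?

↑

????????
????????
??∙≋⊞⊛∘?
??≋∘⊞∙⊞?
?⊞∙∘⊚∙∙?
?∙≋≋⊛∘∘?
⊞∘⊞∙∙∙∙?
∘∘⊞∘∘≋∘?

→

????????
????????
?∙≋⊞⊛∘∘?
?≋∘⊞∙⊞∘?
⊞∙∘∙⊚∙⊛?
∙≋≋⊛∘∘∘?
∘⊞∙∙∙∙≋?
∘⊞∘∘≋∘??

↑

⊞⊞⊞⊞⊞⊞⊞⊞
????????
??≋∘∘⊛∘?
?∙≋⊞⊛∘∘?
?≋∘⊞⊚⊞∘?
⊞∙∘∙∙∙⊛?
∙≋≋⊛∘∘∘?
∘⊞∙∙∙∙≋?

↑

⊞⊞⊞⊞⊞⊞⊞⊞
⊞⊞⊞⊞⊞⊞⊞⊞
??⊛∘∙⊞∙?
??≋∘∘⊛∘?
?∙≋⊞⊚∘∘?
?≋∘⊞∙⊞∘?
⊞∙∘∙∙∙⊛?
∙≋≋⊛∘∘∘?

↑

⊞⊞⊞⊞⊞⊞⊞⊞
⊞⊞⊞⊞⊞⊞⊞⊞
⊞⊞⊞⊞⊞⊞⊞⊞
??⊛∘∙⊞∙?
??≋∘⊚⊛∘?
?∙≋⊞⊛∘∘?
?≋∘⊞∙⊞∘?
⊞∙∘∙∙∙⊛?

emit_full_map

???????⊛∘∙⊞∙
???????≋∘⊚⊛∘
??????∙≋⊞⊛∘∘
??????≋∘⊞∙⊞∘
?????⊞∙∘∙∙∙⊛
?????∙≋≋⊛∘∘∘
????⊞∘⊞∙∙∙∙≋
∙∘∘∙∘∘⊞∘∘≋∘?
⊛∙∘∙⊛≋⊛∘∙∘∘?
≋∘∙∘∘∙∙≋∘∘??
⊛∘∘∘∘∙⊞∘⊛⊛??
≋⊞∙∙∘≋∘∘∙???
⊞∙≋∙∘???????

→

⊞⊞⊞⊞⊞⊞⊞⊞
⊞⊞⊞⊞⊞⊞⊞⊞
⊞⊞⊞⊞⊞⊞⊞⊞
?⊛∘∙⊞∙∘?
?≋∘∘⊚∘∙?
∙≋⊞⊛∘∘≋?
≋∘⊞∙⊞∘∙?
∙∘∙∙∙⊛??

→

⊞⊞⊞⊞⊞⊞⊞⊞
⊞⊞⊞⊞⊞⊞⊞⊞
⊞⊞⊞⊞⊞⊞⊞⊞
⊛∘∙⊞∙∘∙?
≋∘∘⊛⊚∙∘?
≋⊞⊛∘∘≋∘?
∘⊞∙⊞∘∙∘?
∘∙∙∙⊛???

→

⊞⊞⊞⊞⊞⊞⊞⊞
⊞⊞⊞⊞⊞⊞⊞⊞
⊞⊞⊞⊞⊞⊞⊞⊞
∘∙⊞∙∘∙∙?
∘∘⊛∘⊚∘∘?
⊞⊛∘∘≋∘∙?
⊞∙⊞∘∙∘∘?
∙∙∙⊛????

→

⊞⊞⊞⊞⊞⊞⊞⊞
⊞⊞⊞⊞⊞⊞⊞⊞
⊞⊞⊞⊞⊞⊞⊞⊞
∙⊞∙∘∙∙⊛?
∘⊛∘∙⊚∘∘?
⊛∘∘≋∘∙⊞?
∙⊞∘∙∘∘∘?
∙∙⊛?????

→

⊞⊞⊞⊞⊞⊞⊞⊞
⊞⊞⊞⊞⊞⊞⊞⊞
⊞⊞⊞⊞⊞⊞⊞⊞
⊞∙∘∙∙⊛∙?
⊛∘∙∘⊚∘∘?
∘∘≋∘∙⊞∙?
⊞∘∙∘∘∘∘?
∙⊛??????

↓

⊞⊞⊞⊞⊞⊞⊞⊞
⊞⊞⊞⊞⊞⊞⊞⊞
⊞∙∘∙∙⊛∙?
⊛∘∙∘∘∘∘?
∘∘≋∘⊚⊞∙?
⊞∘∙∘∘∘∘?
∙⊛⊛∘∙⊞⊛?
∘∘??????

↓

⊞⊞⊞⊞⊞⊞⊞⊞
⊞∙∘∙∙⊛∙?
⊛∘∙∘∘∘∘?
∘∘≋∘∙⊞∙?
⊞∘∙∘⊚∘∘?
∙⊛⊛∘∙⊞⊛?
∘∘∘⊛∘∙⊞?
∙≋??????

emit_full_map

???????⊛∘∙⊞∙∘∙∙⊛∙
???????≋∘∘⊛∘∙∘∘∘∘
??????∙≋⊞⊛∘∘≋∘∙⊞∙
??????≋∘⊞∙⊞∘∙∘⊚∘∘
?????⊞∙∘∙∙∙⊛⊛∘∙⊞⊛
?????∙≋≋⊛∘∘∘∘⊛∘∙⊞
????⊞∘⊞∙∙∙∙≋?????
∙∘∘∙∘∘⊞∘∘≋∘??????
⊛∙∘∙⊛≋⊛∘∙∘∘??????
≋∘∙∘∘∙∙≋∘∘???????
⊛∘∘∘∘∙⊞∘⊛⊛???????
≋⊞∙∙∘≋∘∘∙????????
⊞∙≋∙∘????????????

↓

⊞∙∘∙∙⊛∙?
⊛∘∙∘∘∘∘?
∘∘≋∘∙⊞∙?
⊞∘∙∘∘∘∘?
∙⊛⊛∘⊚⊞⊛?
∘∘∘⊛∘∙⊞?
∙≋⊛⊛∘∘∘?
∘???????

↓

⊛∘∙∘∘∘∘?
∘∘≋∘∙⊞∙?
⊞∘∙∘∘∘∘?
∙⊛⊛∘∙⊞⊛?
∘∘∘⊛⊚∙⊞?
∙≋⊛⊛∘∘∘?
∘?≋⊛∘≋∘?
∘???????

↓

∘∘≋∘∙⊞∙?
⊞∘∙∘∘∘∘?
∙⊛⊛∘∙⊞⊛?
∘∘∘⊛∘∙⊞?
∙≋⊛⊛⊚∘∘?
∘?≋⊛∘≋∘?
∘?⊛∘⊛⊛≋?
????????

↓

⊞∘∙∘∘∘∘?
∙⊛⊛∘∙⊞⊛?
∘∘∘⊛∘∙⊞?
∙≋⊛⊛∘∘∘?
∘?≋⊛⊚≋∘?
∘?⊛∘⊛⊛≋?
??⊞⊛∘∘∘?
????????

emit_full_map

???????⊛∘∙⊞∙∘∙∙⊛∙
???????≋∘∘⊛∘∙∘∘∘∘
??????∙≋⊞⊛∘∘≋∘∙⊞∙
??????≋∘⊞∙⊞∘∙∘∘∘∘
?????⊞∙∘∙∙∙⊛⊛∘∙⊞⊛
?????∙≋≋⊛∘∘∘∘⊛∘∙⊞
????⊞∘⊞∙∙∙∙≋⊛⊛∘∘∘
∙∘∘∙∘∘⊞∘∘≋∘?≋⊛⊚≋∘
⊛∙∘∙⊛≋⊛∘∙∘∘?⊛∘⊛⊛≋
≋∘∙∘∘∙∙≋∘∘??⊞⊛∘∘∘
⊛∘∘∘∘∙⊞∘⊛⊛???????
≋⊞∙∙∘≋∘∘∙????????
⊞∙≋∙∘????????????

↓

∙⊛⊛∘∙⊞⊛?
∘∘∘⊛∘∙⊞?
∙≋⊛⊛∘∘∘?
∘?≋⊛∘≋∘?
∘?⊛∘⊚⊛≋?
??⊞⊛∘∘∘?
??≋∘≋∘⊞?
????????

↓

∘∘∘⊛∘∙⊞?
∙≋⊛⊛∘∘∘?
∘?≋⊛∘≋∘?
∘?⊛∘⊛⊛≋?
??⊞⊛⊚∘∘?
??≋∘≋∘⊞?
??∘⊛∘⊛⊛?
????????

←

∘∘∘∘⊛∘∙⊞
∙∙≋⊛⊛∘∘∘
≋∘∘≋⊛∘≋∘
∘∘⊛⊛∘⊛⊛≋
∘?∘⊞⊚∘∘∘
⊛?⊛≋∘≋∘⊞
??∘∘⊛∘⊛⊛
????????

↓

∙∙≋⊛⊛∘∘∘
≋∘∘≋⊛∘≋∘
∘∘⊛⊛∘⊛⊛≋
∘?∘⊞⊛∘∘∘
⊛?⊛≋⊚≋∘⊞
??∘∘⊛∘⊛⊛
??∙⊞≋⊛∘?
????????

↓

≋∘∘≋⊛∘≋∘
∘∘⊛⊛∘⊛⊛≋
∘?∘⊞⊛∘∘∘
⊛?⊛≋∘≋∘⊞
??∘∘⊚∘⊛⊛
??∙⊞≋⊛∘?
??⊛∙⊞∘∘?
????????

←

∘≋∘∘≋⊛∘≋
∙∘∘⊛⊛∘⊛⊛
∘∘∘∘⊞⊛∘∘
⊛⊛∘⊛≋∘≋∘
∙?⊛∘⊚⊛∘⊛
??∘∙⊞≋⊛∘
??⊞⊛∙⊞∘∘
????????

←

∘∘≋∘∘≋⊛∘
∘∙∘∘⊛⊛∘⊛
≋∘∘∘∘⊞⊛∘
∘⊛⊛∘⊛≋∘≋
∘∙∘⊛⊚∘⊛∘
??⊛∘∙⊞≋⊛
??⊞⊞⊛∙⊞∘
????????

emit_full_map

???????⊛∘∙⊞∙∘∙∙⊛∙
???????≋∘∘⊛∘∙∘∘∘∘
??????∙≋⊞⊛∘∘≋∘∙⊞∙
??????≋∘⊞∙⊞∘∙∘∘∘∘
?????⊞∙∘∙∙∙⊛⊛∘∙⊞⊛
?????∙≋≋⊛∘∘∘∘⊛∘∙⊞
????⊞∘⊞∙∙∙∙≋⊛⊛∘∘∘
∙∘∘∙∘∘⊞∘∘≋∘∘≋⊛∘≋∘
⊛∙∘∙⊛≋⊛∘∙∘∘⊛⊛∘⊛⊛≋
≋∘∙∘∘∙∙≋∘∘∘∘⊞⊛∘∘∘
⊛∘∘∘∘∙⊞∘⊛⊛∘⊛≋∘≋∘⊞
≋⊞∙∙∘≋∘∘∙∘⊛⊚∘⊛∘⊛⊛
⊞∙≋∙∘????⊛∘∙⊞≋⊛∘?
?????????⊞⊞⊛∙⊞∘∘?


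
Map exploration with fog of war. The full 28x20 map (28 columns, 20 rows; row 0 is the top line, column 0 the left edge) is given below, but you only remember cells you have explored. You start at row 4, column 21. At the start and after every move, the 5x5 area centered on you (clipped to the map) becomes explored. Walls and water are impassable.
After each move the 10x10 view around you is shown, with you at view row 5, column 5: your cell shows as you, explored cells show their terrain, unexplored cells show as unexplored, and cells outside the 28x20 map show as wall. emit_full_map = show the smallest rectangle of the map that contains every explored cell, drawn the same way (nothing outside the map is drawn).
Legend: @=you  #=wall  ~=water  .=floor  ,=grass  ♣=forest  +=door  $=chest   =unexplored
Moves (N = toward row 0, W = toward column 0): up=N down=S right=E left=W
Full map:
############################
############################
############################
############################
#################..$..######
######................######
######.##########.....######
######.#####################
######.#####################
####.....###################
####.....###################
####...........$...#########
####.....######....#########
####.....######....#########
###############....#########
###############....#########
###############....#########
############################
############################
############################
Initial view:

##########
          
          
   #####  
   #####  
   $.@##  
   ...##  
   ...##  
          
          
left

##########
          
          
   ###### 
   ###### 
   .$@.## 
   ....## 
   ....## 
          
          

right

##########
          
          
  ######  
  ######  
  .$.@##  
  ....##  
  ....##  
          
          

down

          
          
  ######  
  ######  
  .$..##  
  ...@##  
  ....##  
   #####  
          
          

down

          
  ######  
  ######  
  .$..##  
  ....##  
  ...@##  
   #####  
   #####  
          
          

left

          
   ###### 
   ###### 
   .$..## 
   ....## 
   ..@.## 
   ###### 
   ###### 
          
          

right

          
  ######  
  ######  
  .$..##  
  ....##  
  ...@##  
  ######  
  ######  
          
          

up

          
          
  ######  
  ######  
  .$..##  
  ...@##  
  ....##  
  ######  
  ######  
          

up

##########
          
          
  ######  
  ######  
  .$.@##  
  ....##  
  ....##  
  ######  
  ######  

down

          
          
  ######  
  ######  
  .$..##  
  ...@##  
  ....##  
  ######  
  ######  
          

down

          
  ######  
  ######  
  .$..##  
  ....##  
  ...@##  
  ######  
  ######  
          
          

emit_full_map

######
######
.$..##
....##
...@##
######
######


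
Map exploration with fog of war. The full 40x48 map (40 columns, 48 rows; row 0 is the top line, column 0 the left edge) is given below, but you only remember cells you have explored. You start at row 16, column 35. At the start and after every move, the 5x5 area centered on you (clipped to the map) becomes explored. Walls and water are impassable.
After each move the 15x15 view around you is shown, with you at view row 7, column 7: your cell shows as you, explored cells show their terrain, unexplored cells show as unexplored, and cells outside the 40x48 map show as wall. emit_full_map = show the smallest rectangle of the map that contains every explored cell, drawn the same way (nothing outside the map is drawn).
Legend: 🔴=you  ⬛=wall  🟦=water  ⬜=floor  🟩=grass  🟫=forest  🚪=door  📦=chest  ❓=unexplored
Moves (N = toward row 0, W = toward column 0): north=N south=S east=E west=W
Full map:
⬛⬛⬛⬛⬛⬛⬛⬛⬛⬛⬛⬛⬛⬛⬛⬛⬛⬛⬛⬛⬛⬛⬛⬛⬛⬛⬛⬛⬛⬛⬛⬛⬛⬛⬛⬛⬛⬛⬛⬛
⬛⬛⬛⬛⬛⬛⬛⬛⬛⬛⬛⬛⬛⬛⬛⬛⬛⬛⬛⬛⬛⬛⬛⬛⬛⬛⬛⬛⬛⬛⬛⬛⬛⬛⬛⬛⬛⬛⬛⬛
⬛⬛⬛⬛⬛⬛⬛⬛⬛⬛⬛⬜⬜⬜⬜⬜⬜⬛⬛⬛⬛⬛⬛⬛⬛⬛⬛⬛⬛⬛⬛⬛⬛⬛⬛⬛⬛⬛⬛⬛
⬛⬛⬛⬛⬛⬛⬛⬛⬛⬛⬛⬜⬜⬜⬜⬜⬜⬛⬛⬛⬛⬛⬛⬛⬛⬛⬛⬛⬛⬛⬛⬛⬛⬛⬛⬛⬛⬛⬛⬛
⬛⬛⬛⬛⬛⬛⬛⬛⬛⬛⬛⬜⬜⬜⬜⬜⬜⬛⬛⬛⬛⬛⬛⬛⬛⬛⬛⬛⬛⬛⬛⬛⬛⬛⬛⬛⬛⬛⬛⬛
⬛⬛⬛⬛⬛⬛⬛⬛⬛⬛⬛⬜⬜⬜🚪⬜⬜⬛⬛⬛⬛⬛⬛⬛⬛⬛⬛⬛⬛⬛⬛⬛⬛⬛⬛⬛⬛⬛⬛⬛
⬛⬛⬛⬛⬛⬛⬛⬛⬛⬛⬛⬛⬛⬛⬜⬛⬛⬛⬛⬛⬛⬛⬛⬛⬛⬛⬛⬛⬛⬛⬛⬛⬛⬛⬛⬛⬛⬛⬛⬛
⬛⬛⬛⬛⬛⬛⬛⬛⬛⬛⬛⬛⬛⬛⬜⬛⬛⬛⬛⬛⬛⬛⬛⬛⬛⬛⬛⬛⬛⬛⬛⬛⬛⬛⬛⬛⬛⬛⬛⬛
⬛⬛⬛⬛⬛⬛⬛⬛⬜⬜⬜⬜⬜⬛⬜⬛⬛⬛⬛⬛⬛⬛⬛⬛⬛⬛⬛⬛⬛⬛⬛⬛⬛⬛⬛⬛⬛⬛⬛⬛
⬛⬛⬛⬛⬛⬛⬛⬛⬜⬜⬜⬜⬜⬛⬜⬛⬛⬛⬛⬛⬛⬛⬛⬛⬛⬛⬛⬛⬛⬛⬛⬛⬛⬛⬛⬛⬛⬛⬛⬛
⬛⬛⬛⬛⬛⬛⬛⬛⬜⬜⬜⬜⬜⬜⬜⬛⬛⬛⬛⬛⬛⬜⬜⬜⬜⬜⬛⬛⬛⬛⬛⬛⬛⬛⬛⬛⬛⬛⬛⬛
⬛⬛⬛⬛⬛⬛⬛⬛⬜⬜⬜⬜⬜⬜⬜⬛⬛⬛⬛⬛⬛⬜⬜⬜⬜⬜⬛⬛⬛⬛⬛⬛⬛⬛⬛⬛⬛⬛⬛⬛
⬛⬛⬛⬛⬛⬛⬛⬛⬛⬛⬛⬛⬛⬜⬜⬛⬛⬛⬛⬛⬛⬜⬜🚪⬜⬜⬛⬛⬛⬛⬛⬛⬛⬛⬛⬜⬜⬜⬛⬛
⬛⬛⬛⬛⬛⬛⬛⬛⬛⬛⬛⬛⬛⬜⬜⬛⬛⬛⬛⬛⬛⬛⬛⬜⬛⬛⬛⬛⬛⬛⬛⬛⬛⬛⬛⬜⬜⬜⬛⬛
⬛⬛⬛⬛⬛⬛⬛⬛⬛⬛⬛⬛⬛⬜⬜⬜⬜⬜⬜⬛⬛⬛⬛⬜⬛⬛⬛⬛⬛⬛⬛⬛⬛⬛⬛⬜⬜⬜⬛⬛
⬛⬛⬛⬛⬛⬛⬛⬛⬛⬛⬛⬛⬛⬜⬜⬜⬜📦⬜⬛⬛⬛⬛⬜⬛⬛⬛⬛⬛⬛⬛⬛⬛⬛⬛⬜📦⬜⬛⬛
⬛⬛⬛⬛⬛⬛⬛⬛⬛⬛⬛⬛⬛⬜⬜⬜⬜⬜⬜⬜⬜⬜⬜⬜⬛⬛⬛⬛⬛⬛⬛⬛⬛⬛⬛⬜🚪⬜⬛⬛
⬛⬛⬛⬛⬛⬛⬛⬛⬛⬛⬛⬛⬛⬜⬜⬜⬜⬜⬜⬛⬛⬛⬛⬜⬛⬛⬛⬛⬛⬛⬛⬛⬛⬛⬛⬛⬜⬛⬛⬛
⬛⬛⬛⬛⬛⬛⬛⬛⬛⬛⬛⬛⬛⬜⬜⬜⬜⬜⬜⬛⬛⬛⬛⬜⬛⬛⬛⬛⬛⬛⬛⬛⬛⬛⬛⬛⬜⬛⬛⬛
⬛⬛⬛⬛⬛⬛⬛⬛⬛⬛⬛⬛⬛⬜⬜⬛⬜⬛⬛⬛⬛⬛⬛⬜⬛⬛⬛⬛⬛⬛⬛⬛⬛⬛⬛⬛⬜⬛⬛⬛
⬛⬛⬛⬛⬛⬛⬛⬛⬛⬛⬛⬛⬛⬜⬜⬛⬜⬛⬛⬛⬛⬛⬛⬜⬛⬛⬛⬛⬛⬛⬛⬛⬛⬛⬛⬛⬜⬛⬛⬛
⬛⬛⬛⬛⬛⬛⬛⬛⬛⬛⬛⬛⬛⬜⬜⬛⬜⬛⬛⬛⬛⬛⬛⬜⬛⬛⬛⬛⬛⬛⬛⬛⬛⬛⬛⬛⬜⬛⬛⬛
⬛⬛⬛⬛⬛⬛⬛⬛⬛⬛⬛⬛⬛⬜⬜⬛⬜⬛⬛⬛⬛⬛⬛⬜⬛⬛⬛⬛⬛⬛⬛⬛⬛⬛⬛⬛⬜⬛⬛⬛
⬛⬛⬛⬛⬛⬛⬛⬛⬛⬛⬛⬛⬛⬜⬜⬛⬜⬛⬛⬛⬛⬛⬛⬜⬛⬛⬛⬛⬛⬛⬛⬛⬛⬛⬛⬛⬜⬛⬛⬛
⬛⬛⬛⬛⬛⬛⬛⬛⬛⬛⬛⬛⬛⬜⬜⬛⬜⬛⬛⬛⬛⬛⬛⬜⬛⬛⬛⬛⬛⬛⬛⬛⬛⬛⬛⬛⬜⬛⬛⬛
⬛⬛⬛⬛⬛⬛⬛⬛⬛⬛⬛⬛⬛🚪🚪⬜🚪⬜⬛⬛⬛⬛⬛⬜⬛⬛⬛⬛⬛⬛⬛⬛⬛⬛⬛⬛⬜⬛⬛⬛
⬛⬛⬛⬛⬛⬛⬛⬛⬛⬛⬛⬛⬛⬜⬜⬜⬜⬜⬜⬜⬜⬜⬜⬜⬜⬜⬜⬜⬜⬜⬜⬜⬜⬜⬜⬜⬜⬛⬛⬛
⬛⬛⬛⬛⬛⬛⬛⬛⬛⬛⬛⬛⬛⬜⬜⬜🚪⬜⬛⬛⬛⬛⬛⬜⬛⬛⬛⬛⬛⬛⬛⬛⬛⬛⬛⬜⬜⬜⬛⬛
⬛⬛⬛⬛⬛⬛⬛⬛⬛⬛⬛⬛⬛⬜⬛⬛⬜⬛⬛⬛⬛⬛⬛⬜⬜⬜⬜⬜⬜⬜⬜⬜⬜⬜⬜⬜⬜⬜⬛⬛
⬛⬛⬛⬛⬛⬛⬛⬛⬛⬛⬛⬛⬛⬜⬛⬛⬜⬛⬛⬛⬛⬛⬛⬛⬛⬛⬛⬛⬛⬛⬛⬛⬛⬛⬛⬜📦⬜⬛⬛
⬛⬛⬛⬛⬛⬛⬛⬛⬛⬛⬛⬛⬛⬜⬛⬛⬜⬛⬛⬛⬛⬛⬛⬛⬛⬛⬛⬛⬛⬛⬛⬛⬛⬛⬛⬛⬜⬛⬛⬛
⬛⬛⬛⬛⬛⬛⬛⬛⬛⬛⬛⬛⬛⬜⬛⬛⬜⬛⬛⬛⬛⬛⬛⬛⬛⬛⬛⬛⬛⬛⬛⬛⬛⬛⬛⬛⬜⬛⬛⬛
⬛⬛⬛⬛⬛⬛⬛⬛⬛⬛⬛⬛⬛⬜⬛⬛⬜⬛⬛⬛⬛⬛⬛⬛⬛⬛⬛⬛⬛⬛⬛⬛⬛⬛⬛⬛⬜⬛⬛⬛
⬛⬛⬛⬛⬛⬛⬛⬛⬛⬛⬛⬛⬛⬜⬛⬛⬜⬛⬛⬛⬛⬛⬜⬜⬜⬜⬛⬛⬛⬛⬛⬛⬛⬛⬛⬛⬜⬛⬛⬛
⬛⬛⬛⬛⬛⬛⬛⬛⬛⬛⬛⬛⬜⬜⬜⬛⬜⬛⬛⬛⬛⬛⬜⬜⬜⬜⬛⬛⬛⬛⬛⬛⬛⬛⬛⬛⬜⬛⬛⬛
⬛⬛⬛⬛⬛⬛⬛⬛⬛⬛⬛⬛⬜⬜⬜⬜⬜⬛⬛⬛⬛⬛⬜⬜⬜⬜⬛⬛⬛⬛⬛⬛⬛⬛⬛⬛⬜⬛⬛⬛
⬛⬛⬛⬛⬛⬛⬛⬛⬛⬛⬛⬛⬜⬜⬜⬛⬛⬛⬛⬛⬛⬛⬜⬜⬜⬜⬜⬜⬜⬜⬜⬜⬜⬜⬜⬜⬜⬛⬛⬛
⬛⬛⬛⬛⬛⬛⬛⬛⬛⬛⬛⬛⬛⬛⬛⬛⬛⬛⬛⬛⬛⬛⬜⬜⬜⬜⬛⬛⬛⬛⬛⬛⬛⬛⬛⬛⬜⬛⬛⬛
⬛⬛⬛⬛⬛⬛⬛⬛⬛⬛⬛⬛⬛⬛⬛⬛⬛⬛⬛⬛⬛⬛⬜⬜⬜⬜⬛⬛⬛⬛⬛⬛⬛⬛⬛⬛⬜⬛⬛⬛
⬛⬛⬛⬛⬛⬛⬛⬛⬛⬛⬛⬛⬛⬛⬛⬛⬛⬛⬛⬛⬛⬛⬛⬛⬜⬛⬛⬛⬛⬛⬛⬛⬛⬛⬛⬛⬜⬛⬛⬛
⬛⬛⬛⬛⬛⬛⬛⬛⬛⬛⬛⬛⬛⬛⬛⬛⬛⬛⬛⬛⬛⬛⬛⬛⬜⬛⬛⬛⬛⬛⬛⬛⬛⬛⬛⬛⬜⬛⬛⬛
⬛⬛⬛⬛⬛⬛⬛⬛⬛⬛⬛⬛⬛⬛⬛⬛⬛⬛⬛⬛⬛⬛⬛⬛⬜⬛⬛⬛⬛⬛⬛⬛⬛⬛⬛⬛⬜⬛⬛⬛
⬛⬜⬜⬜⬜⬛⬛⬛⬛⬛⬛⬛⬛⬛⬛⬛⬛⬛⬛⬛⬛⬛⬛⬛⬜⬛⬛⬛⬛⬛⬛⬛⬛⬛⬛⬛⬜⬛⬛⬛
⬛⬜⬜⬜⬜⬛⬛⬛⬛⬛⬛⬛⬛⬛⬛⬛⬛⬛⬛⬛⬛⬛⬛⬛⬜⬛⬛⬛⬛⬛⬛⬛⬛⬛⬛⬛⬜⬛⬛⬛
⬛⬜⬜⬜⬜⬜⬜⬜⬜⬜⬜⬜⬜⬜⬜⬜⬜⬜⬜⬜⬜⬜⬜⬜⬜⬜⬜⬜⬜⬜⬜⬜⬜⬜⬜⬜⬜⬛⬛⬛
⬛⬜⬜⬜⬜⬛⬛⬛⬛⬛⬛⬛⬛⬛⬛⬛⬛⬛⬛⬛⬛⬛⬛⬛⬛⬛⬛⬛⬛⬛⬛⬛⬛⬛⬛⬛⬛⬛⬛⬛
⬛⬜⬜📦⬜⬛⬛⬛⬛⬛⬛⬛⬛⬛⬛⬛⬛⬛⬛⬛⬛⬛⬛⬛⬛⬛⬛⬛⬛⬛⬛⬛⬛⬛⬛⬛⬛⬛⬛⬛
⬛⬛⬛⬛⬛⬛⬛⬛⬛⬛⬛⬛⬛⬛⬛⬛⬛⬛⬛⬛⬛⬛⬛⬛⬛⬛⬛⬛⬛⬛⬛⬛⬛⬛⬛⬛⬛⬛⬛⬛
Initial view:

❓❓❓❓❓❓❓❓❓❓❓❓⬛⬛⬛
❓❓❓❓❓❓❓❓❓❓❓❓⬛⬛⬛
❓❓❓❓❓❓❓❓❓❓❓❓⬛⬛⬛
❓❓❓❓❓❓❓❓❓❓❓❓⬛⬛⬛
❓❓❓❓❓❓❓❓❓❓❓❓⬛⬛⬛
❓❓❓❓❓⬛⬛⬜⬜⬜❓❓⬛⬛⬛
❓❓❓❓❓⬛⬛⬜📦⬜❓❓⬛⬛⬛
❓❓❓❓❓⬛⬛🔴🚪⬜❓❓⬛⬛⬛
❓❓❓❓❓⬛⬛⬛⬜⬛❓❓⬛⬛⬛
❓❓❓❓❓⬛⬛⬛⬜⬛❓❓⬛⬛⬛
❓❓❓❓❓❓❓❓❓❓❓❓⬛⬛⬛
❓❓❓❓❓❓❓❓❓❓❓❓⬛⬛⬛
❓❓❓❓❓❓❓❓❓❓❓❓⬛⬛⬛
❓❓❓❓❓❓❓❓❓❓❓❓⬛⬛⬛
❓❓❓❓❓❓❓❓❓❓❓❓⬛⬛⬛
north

❓❓❓❓❓❓❓❓❓❓❓❓⬛⬛⬛
❓❓❓❓❓❓❓❓❓❓❓❓⬛⬛⬛
❓❓❓❓❓❓❓❓❓❓❓❓⬛⬛⬛
❓❓❓❓❓❓❓❓❓❓❓❓⬛⬛⬛
❓❓❓❓❓❓❓❓❓❓❓❓⬛⬛⬛
❓❓❓❓❓⬛⬛⬜⬜⬜❓❓⬛⬛⬛
❓❓❓❓❓⬛⬛⬜⬜⬜❓❓⬛⬛⬛
❓❓❓❓❓⬛⬛🔴📦⬜❓❓⬛⬛⬛
❓❓❓❓❓⬛⬛⬜🚪⬜❓❓⬛⬛⬛
❓❓❓❓❓⬛⬛⬛⬜⬛❓❓⬛⬛⬛
❓❓❓❓❓⬛⬛⬛⬜⬛❓❓⬛⬛⬛
❓❓❓❓❓❓❓❓❓❓❓❓⬛⬛⬛
❓❓❓❓❓❓❓❓❓❓❓❓⬛⬛⬛
❓❓❓❓❓❓❓❓❓❓❓❓⬛⬛⬛
❓❓❓❓❓❓❓❓❓❓❓❓⬛⬛⬛

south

❓❓❓❓❓❓❓❓❓❓❓❓⬛⬛⬛
❓❓❓❓❓❓❓❓❓❓❓❓⬛⬛⬛
❓❓❓❓❓❓❓❓❓❓❓❓⬛⬛⬛
❓❓❓❓❓❓❓❓❓❓❓❓⬛⬛⬛
❓❓❓❓❓⬛⬛⬜⬜⬜❓❓⬛⬛⬛
❓❓❓❓❓⬛⬛⬜⬜⬜❓❓⬛⬛⬛
❓❓❓❓❓⬛⬛⬜📦⬜❓❓⬛⬛⬛
❓❓❓❓❓⬛⬛🔴🚪⬜❓❓⬛⬛⬛
❓❓❓❓❓⬛⬛⬛⬜⬛❓❓⬛⬛⬛
❓❓❓❓❓⬛⬛⬛⬜⬛❓❓⬛⬛⬛
❓❓❓❓❓❓❓❓❓❓❓❓⬛⬛⬛
❓❓❓❓❓❓❓❓❓❓❓❓⬛⬛⬛
❓❓❓❓❓❓❓❓❓❓❓❓⬛⬛⬛
❓❓❓❓❓❓❓❓❓❓❓❓⬛⬛⬛
❓❓❓❓❓❓❓❓❓❓❓❓⬛⬛⬛

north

❓❓❓❓❓❓❓❓❓❓❓❓⬛⬛⬛
❓❓❓❓❓❓❓❓❓❓❓❓⬛⬛⬛
❓❓❓❓❓❓❓❓❓❓❓❓⬛⬛⬛
❓❓❓❓❓❓❓❓❓❓❓❓⬛⬛⬛
❓❓❓❓❓❓❓❓❓❓❓❓⬛⬛⬛
❓❓❓❓❓⬛⬛⬜⬜⬜❓❓⬛⬛⬛
❓❓❓❓❓⬛⬛⬜⬜⬜❓❓⬛⬛⬛
❓❓❓❓❓⬛⬛🔴📦⬜❓❓⬛⬛⬛
❓❓❓❓❓⬛⬛⬜🚪⬜❓❓⬛⬛⬛
❓❓❓❓❓⬛⬛⬛⬜⬛❓❓⬛⬛⬛
❓❓❓❓❓⬛⬛⬛⬜⬛❓❓⬛⬛⬛
❓❓❓❓❓❓❓❓❓❓❓❓⬛⬛⬛
❓❓❓❓❓❓❓❓❓❓❓❓⬛⬛⬛
❓❓❓❓❓❓❓❓❓❓❓❓⬛⬛⬛
❓❓❓❓❓❓❓❓❓❓❓❓⬛⬛⬛

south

❓❓❓❓❓❓❓❓❓❓❓❓⬛⬛⬛
❓❓❓❓❓❓❓❓❓❓❓❓⬛⬛⬛
❓❓❓❓❓❓❓❓❓❓❓❓⬛⬛⬛
❓❓❓❓❓❓❓❓❓❓❓❓⬛⬛⬛
❓❓❓❓❓⬛⬛⬜⬜⬜❓❓⬛⬛⬛
❓❓❓❓❓⬛⬛⬜⬜⬜❓❓⬛⬛⬛
❓❓❓❓❓⬛⬛⬜📦⬜❓❓⬛⬛⬛
❓❓❓❓❓⬛⬛🔴🚪⬜❓❓⬛⬛⬛
❓❓❓❓❓⬛⬛⬛⬜⬛❓❓⬛⬛⬛
❓❓❓❓❓⬛⬛⬛⬜⬛❓❓⬛⬛⬛
❓❓❓❓❓❓❓❓❓❓❓❓⬛⬛⬛
❓❓❓❓❓❓❓❓❓❓❓❓⬛⬛⬛
❓❓❓❓❓❓❓❓❓❓❓❓⬛⬛⬛
❓❓❓❓❓❓❓❓❓❓❓❓⬛⬛⬛
❓❓❓❓❓❓❓❓❓❓❓❓⬛⬛⬛

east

❓❓❓❓❓❓❓❓❓❓❓⬛⬛⬛⬛
❓❓❓❓❓❓❓❓❓❓❓⬛⬛⬛⬛
❓❓❓❓❓❓❓❓❓❓❓⬛⬛⬛⬛
❓❓❓❓❓❓❓❓❓❓❓⬛⬛⬛⬛
❓❓❓❓⬛⬛⬜⬜⬜❓❓⬛⬛⬛⬛
❓❓❓❓⬛⬛⬜⬜⬜⬛❓⬛⬛⬛⬛
❓❓❓❓⬛⬛⬜📦⬜⬛❓⬛⬛⬛⬛
❓❓❓❓⬛⬛⬜🔴⬜⬛❓⬛⬛⬛⬛
❓❓❓❓⬛⬛⬛⬜⬛⬛❓⬛⬛⬛⬛
❓❓❓❓⬛⬛⬛⬜⬛⬛❓⬛⬛⬛⬛
❓❓❓❓❓❓❓❓❓❓❓⬛⬛⬛⬛
❓❓❓❓❓❓❓❓❓❓❓⬛⬛⬛⬛
❓❓❓❓❓❓❓❓❓❓❓⬛⬛⬛⬛
❓❓❓❓❓❓❓❓❓❓❓⬛⬛⬛⬛
❓❓❓❓❓❓❓❓❓❓❓⬛⬛⬛⬛

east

❓❓❓❓❓❓❓❓❓❓⬛⬛⬛⬛⬛
❓❓❓❓❓❓❓❓❓❓⬛⬛⬛⬛⬛
❓❓❓❓❓❓❓❓❓❓⬛⬛⬛⬛⬛
❓❓❓❓❓❓❓❓❓❓⬛⬛⬛⬛⬛
❓❓❓⬛⬛⬜⬜⬜❓❓⬛⬛⬛⬛⬛
❓❓❓⬛⬛⬜⬜⬜⬛⬛⬛⬛⬛⬛⬛
❓❓❓⬛⬛⬜📦⬜⬛⬛⬛⬛⬛⬛⬛
❓❓❓⬛⬛⬜🚪🔴⬛⬛⬛⬛⬛⬛⬛
❓❓❓⬛⬛⬛⬜⬛⬛⬛⬛⬛⬛⬛⬛
❓❓❓⬛⬛⬛⬜⬛⬛⬛⬛⬛⬛⬛⬛
❓❓❓❓❓❓❓❓❓❓⬛⬛⬛⬛⬛
❓❓❓❓❓❓❓❓❓❓⬛⬛⬛⬛⬛
❓❓❓❓❓❓❓❓❓❓⬛⬛⬛⬛⬛
❓❓❓❓❓❓❓❓❓❓⬛⬛⬛⬛⬛
❓❓❓❓❓❓❓❓❓❓⬛⬛⬛⬛⬛

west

❓❓❓❓❓❓❓❓❓❓❓⬛⬛⬛⬛
❓❓❓❓❓❓❓❓❓❓❓⬛⬛⬛⬛
❓❓❓❓❓❓❓❓❓❓❓⬛⬛⬛⬛
❓❓❓❓❓❓❓❓❓❓❓⬛⬛⬛⬛
❓❓❓❓⬛⬛⬜⬜⬜❓❓⬛⬛⬛⬛
❓❓❓❓⬛⬛⬜⬜⬜⬛⬛⬛⬛⬛⬛
❓❓❓❓⬛⬛⬜📦⬜⬛⬛⬛⬛⬛⬛
❓❓❓❓⬛⬛⬜🔴⬜⬛⬛⬛⬛⬛⬛
❓❓❓❓⬛⬛⬛⬜⬛⬛⬛⬛⬛⬛⬛
❓❓❓❓⬛⬛⬛⬜⬛⬛⬛⬛⬛⬛⬛
❓❓❓❓❓❓❓❓❓❓❓⬛⬛⬛⬛
❓❓❓❓❓❓❓❓❓❓❓⬛⬛⬛⬛
❓❓❓❓❓❓❓❓❓❓❓⬛⬛⬛⬛
❓❓❓❓❓❓❓❓❓❓❓⬛⬛⬛⬛
❓❓❓❓❓❓❓❓❓❓❓⬛⬛⬛⬛

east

❓❓❓❓❓❓❓❓❓❓⬛⬛⬛⬛⬛
❓❓❓❓❓❓❓❓❓❓⬛⬛⬛⬛⬛
❓❓❓❓❓❓❓❓❓❓⬛⬛⬛⬛⬛
❓❓❓❓❓❓❓❓❓❓⬛⬛⬛⬛⬛
❓❓❓⬛⬛⬜⬜⬜❓❓⬛⬛⬛⬛⬛
❓❓❓⬛⬛⬜⬜⬜⬛⬛⬛⬛⬛⬛⬛
❓❓❓⬛⬛⬜📦⬜⬛⬛⬛⬛⬛⬛⬛
❓❓❓⬛⬛⬜🚪🔴⬛⬛⬛⬛⬛⬛⬛
❓❓❓⬛⬛⬛⬜⬛⬛⬛⬛⬛⬛⬛⬛
❓❓❓⬛⬛⬛⬜⬛⬛⬛⬛⬛⬛⬛⬛
❓❓❓❓❓❓❓❓❓❓⬛⬛⬛⬛⬛
❓❓❓❓❓❓❓❓❓❓⬛⬛⬛⬛⬛
❓❓❓❓❓❓❓❓❓❓⬛⬛⬛⬛⬛
❓❓❓❓❓❓❓❓❓❓⬛⬛⬛⬛⬛
❓❓❓❓❓❓❓❓❓❓⬛⬛⬛⬛⬛

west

❓❓❓❓❓❓❓❓❓❓❓⬛⬛⬛⬛
❓❓❓❓❓❓❓❓❓❓❓⬛⬛⬛⬛
❓❓❓❓❓❓❓❓❓❓❓⬛⬛⬛⬛
❓❓❓❓❓❓❓❓❓❓❓⬛⬛⬛⬛
❓❓❓❓⬛⬛⬜⬜⬜❓❓⬛⬛⬛⬛
❓❓❓❓⬛⬛⬜⬜⬜⬛⬛⬛⬛⬛⬛
❓❓❓❓⬛⬛⬜📦⬜⬛⬛⬛⬛⬛⬛
❓❓❓❓⬛⬛⬜🔴⬜⬛⬛⬛⬛⬛⬛
❓❓❓❓⬛⬛⬛⬜⬛⬛⬛⬛⬛⬛⬛
❓❓❓❓⬛⬛⬛⬜⬛⬛⬛⬛⬛⬛⬛
❓❓❓❓❓❓❓❓❓❓❓⬛⬛⬛⬛
❓❓❓❓❓❓❓❓❓❓❓⬛⬛⬛⬛
❓❓❓❓❓❓❓❓❓❓❓⬛⬛⬛⬛
❓❓❓❓❓❓❓❓❓❓❓⬛⬛⬛⬛
❓❓❓❓❓❓❓❓❓❓❓⬛⬛⬛⬛

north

❓❓❓❓❓❓❓❓❓❓❓⬛⬛⬛⬛
❓❓❓❓❓❓❓❓❓❓❓⬛⬛⬛⬛
❓❓❓❓❓❓❓❓❓❓❓⬛⬛⬛⬛
❓❓❓❓❓❓❓❓❓❓❓⬛⬛⬛⬛
❓❓❓❓❓❓❓❓❓❓❓⬛⬛⬛⬛
❓❓❓❓⬛⬛⬜⬜⬜⬛❓⬛⬛⬛⬛
❓❓❓❓⬛⬛⬜⬜⬜⬛⬛⬛⬛⬛⬛
❓❓❓❓⬛⬛⬜🔴⬜⬛⬛⬛⬛⬛⬛
❓❓❓❓⬛⬛⬜🚪⬜⬛⬛⬛⬛⬛⬛
❓❓❓❓⬛⬛⬛⬜⬛⬛⬛⬛⬛⬛⬛
❓❓❓❓⬛⬛⬛⬜⬛⬛⬛⬛⬛⬛⬛
❓❓❓❓❓❓❓❓❓❓❓⬛⬛⬛⬛
❓❓❓❓❓❓❓❓❓❓❓⬛⬛⬛⬛
❓❓❓❓❓❓❓❓❓❓❓⬛⬛⬛⬛
❓❓❓❓❓❓❓❓❓❓❓⬛⬛⬛⬛

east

❓❓❓❓❓❓❓❓❓❓⬛⬛⬛⬛⬛
❓❓❓❓❓❓❓❓❓❓⬛⬛⬛⬛⬛
❓❓❓❓❓❓❓❓❓❓⬛⬛⬛⬛⬛
❓❓❓❓❓❓❓❓❓❓⬛⬛⬛⬛⬛
❓❓❓❓❓❓❓❓❓❓⬛⬛⬛⬛⬛
❓❓❓⬛⬛⬜⬜⬜⬛⬛⬛⬛⬛⬛⬛
❓❓❓⬛⬛⬜⬜⬜⬛⬛⬛⬛⬛⬛⬛
❓❓❓⬛⬛⬜📦🔴⬛⬛⬛⬛⬛⬛⬛
❓❓❓⬛⬛⬜🚪⬜⬛⬛⬛⬛⬛⬛⬛
❓❓❓⬛⬛⬛⬜⬛⬛⬛⬛⬛⬛⬛⬛
❓❓❓⬛⬛⬛⬜⬛⬛⬛⬛⬛⬛⬛⬛
❓❓❓❓❓❓❓❓❓❓⬛⬛⬛⬛⬛
❓❓❓❓❓❓❓❓❓❓⬛⬛⬛⬛⬛
❓❓❓❓❓❓❓❓❓❓⬛⬛⬛⬛⬛
❓❓❓❓❓❓❓❓❓❓⬛⬛⬛⬛⬛

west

❓❓❓❓❓❓❓❓❓❓❓⬛⬛⬛⬛
❓❓❓❓❓❓❓❓❓❓❓⬛⬛⬛⬛
❓❓❓❓❓❓❓❓❓❓❓⬛⬛⬛⬛
❓❓❓❓❓❓❓❓❓❓❓⬛⬛⬛⬛
❓❓❓❓❓❓❓❓❓❓❓⬛⬛⬛⬛
❓❓❓❓⬛⬛⬜⬜⬜⬛⬛⬛⬛⬛⬛
❓❓❓❓⬛⬛⬜⬜⬜⬛⬛⬛⬛⬛⬛
❓❓❓❓⬛⬛⬜🔴⬜⬛⬛⬛⬛⬛⬛
❓❓❓❓⬛⬛⬜🚪⬜⬛⬛⬛⬛⬛⬛
❓❓❓❓⬛⬛⬛⬜⬛⬛⬛⬛⬛⬛⬛
❓❓❓❓⬛⬛⬛⬜⬛⬛⬛⬛⬛⬛⬛
❓❓❓❓❓❓❓❓❓❓❓⬛⬛⬛⬛
❓❓❓❓❓❓❓❓❓❓❓⬛⬛⬛⬛
❓❓❓❓❓❓❓❓❓❓❓⬛⬛⬛⬛
❓❓❓❓❓❓❓❓❓❓❓⬛⬛⬛⬛

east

❓❓❓❓❓❓❓❓❓❓⬛⬛⬛⬛⬛
❓❓❓❓❓❓❓❓❓❓⬛⬛⬛⬛⬛
❓❓❓❓❓❓❓❓❓❓⬛⬛⬛⬛⬛
❓❓❓❓❓❓❓❓❓❓⬛⬛⬛⬛⬛
❓❓❓❓❓❓❓❓❓❓⬛⬛⬛⬛⬛
❓❓❓⬛⬛⬜⬜⬜⬛⬛⬛⬛⬛⬛⬛
❓❓❓⬛⬛⬜⬜⬜⬛⬛⬛⬛⬛⬛⬛
❓❓❓⬛⬛⬜📦🔴⬛⬛⬛⬛⬛⬛⬛
❓❓❓⬛⬛⬜🚪⬜⬛⬛⬛⬛⬛⬛⬛
❓❓❓⬛⬛⬛⬜⬛⬛⬛⬛⬛⬛⬛⬛
❓❓❓⬛⬛⬛⬜⬛⬛⬛⬛⬛⬛⬛⬛
❓❓❓❓❓❓❓❓❓❓⬛⬛⬛⬛⬛
❓❓❓❓❓❓❓❓❓❓⬛⬛⬛⬛⬛
❓❓❓❓❓❓❓❓❓❓⬛⬛⬛⬛⬛
❓❓❓❓❓❓❓❓❓❓⬛⬛⬛⬛⬛

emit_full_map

⬛⬛⬜⬜⬜⬛⬛
⬛⬛⬜⬜⬜⬛⬛
⬛⬛⬜📦🔴⬛⬛
⬛⬛⬜🚪⬜⬛⬛
⬛⬛⬛⬜⬛⬛⬛
⬛⬛⬛⬜⬛⬛⬛
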